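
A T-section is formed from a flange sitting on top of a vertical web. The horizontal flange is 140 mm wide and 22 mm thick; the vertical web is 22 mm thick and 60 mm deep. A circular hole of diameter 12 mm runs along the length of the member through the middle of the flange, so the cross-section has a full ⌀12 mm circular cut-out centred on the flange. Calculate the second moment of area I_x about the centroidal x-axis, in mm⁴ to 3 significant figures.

Break the section into simple shapes (no overlaps), measuring from the bottom-left corner of the bounding box.
Flange: 140 × 22, A = 3 080 mm², y = 71 mm, Ī = 124 227 mm⁴.
Web: 22 × 60, A = 1 320 mm², y = 30 mm, Ī = 396 000 mm⁴.
Hole (subtracted): ⌀12, A = 113.1 mm², y = 71 mm, Ī = 1017.9 mm⁴.
Centroid: ȳ = ΣA·y / ΣA = 58.376 mm.
Transfer each piece to the centroidal x-axis using Ī + A·d² with d = y − 58.376:
  flange: d = 12.624 mm → contributes +615 111 mm⁴
  web: d = -28.376 mm → contributes +1 458 823 mm⁴
  hole: d = 12.624 mm → contributes −19 043 mm⁴
Total I = 2 054 891 mm⁴.

I_x ≈ 2.05 × 10⁶ mm⁴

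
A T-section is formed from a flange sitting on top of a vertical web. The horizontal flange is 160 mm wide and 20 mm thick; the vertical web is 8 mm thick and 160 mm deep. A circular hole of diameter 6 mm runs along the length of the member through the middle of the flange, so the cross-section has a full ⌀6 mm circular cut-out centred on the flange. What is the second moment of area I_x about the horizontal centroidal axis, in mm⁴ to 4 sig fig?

I_x ≈ 1.022 × 10⁷ mm⁴

Decompose the section into non-overlapping parts with the origin at the bottom-left of its bounding rectangle.
Flange: 160 × 20, A = 3 200 mm², y = 170 mm, Ī = 106 667 mm⁴.
Web: 8 × 160, A = 1 280 mm², y = 80 mm, Ī = 2 730 667 mm⁴.
Hole (subtracted): ⌀6, A = 28.2743 mm², y = 170 mm, Ī = 63.6173 mm⁴.
Centroid: ȳ = ΣA·y / ΣA = 144.122 mm.
Transfer each piece to the horizontal centroidal axis using Ī + A·d² with d = y − 144.122:
  flange: d = 25.8776 mm → contributes +2 249 548 mm⁴
  web: d = -64.1224 mm → contributes +7 993 619 mm⁴
  hole: d = 25.8776 mm → contributes −18997.5 mm⁴
Total I = 10 224 170 mm⁴.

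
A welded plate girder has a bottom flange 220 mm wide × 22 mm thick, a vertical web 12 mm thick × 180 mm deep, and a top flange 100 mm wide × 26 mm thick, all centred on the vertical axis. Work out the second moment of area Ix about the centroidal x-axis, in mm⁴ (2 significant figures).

Split into non-overlapping primitives; take the origin at the lower-left of the bounding box.
Bottom plate: 220 × 22, A = 4 840 mm², y = 11 mm, Ī = 195 213 mm⁴.
Web plate: 12 × 180, A = 2 160 mm², y = 112 mm, Ī = 5 832 000 mm⁴.
Top plate: 100 × 26, A = 2 600 mm², y = 215 mm, Ī = 146 467 mm⁴.
Centroid: ȳ = ΣA·y / ΣA = 88.98 mm.
Transfer each piece to the centroidal x-axis using Ī + A·d² with d = y − 88.98:
  bottom plate: d = -77.98 mm → contributes +29 622 900 mm⁴
  web plate: d = 23.03 mm → contributes +6 977 125 mm⁴
  top plate: d = 126 mm → contributes +41 440 448 mm⁴
Total I = 78 040 474 mm⁴.

Ix ≈ 7.8 × 10⁷ mm⁴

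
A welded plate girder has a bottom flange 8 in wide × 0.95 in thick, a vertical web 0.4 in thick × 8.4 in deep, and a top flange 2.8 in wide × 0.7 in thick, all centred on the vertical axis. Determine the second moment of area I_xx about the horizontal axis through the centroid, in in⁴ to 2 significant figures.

I_xx ≈ 170 in⁴

Decompose the section into non-overlapping parts with the origin at the bottom-left of its bounding rectangle.
Bottom plate: 8 × 0.95, A = 7.6 in², y = 0.475 in, Ī = 0.5716 in⁴.
Web plate: 0.4 × 8.4, A = 3.36 in², y = 5.15 in, Ī = 19.76 in⁴.
Top plate: 2.8 × 0.7, A = 1.96 in², y = 9.7 in, Ī = 0.08003 in⁴.
Centroid: ȳ = ΣA·y / ΣA = 3.09 in.
Transfer each piece to the horizontal axis through the centroid using Ī + A·d² with d = y − 3.09:
  bottom plate: d = -2.615 in → contributes +52.55 in⁴
  web plate: d = 2.06 in → contributes +34.01 in⁴
  top plate: d = 6.61 in → contributes +85.71 in⁴
Total I = 172.3 in⁴.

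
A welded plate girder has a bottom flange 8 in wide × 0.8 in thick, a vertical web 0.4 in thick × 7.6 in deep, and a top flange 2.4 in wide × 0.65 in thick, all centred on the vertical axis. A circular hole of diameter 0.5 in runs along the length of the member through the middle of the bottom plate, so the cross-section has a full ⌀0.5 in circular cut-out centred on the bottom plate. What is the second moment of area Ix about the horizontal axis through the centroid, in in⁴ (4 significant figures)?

Decompose the section into non-overlapping parts with the origin at the bottom-left of its bounding rectangle.
Bottom plate: 8 × 0.8, A = 6.4 in², y = 0.4 in, Ī = 0.341333 in⁴.
Web plate: 0.4 × 7.6, A = 3.04 in², y = 4.6 in, Ī = 14.6325 in⁴.
Top plate: 2.4 × 0.65, A = 1.56 in², y = 8.725 in, Ī = 0.054925 in⁴.
Hole (subtracted): ⌀0.5, A = 0.19635 in², y = 0.4 in, Ī = 0.00306796 in⁴.
Centroid: ȳ = ΣA·y / ΣA = 2.78392 in.
Transfer each piece to the horizontal axis through the centroid using Ī + A·d² with d = y − 2.78392:
  bottom plate: d = -2.38392 in → contributes +36.7129 in⁴
  web plate: d = 1.81608 in → contributes +24.6589 in⁴
  top plate: d = 5.94108 in → contributes +55.1174 in⁴
  hole: d = -2.38392 in → contributes −1.11893 in⁴
Total I = 115.37 in⁴.

Ix ≈ 115.4 in⁴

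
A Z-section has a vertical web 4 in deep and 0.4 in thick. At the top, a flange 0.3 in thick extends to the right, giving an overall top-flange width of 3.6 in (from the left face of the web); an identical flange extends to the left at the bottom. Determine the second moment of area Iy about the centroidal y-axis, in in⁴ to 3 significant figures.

Split into non-overlapping primitives; take the origin at the lower-left of the bounding box.
Web: 0.4 × 4, A = 1.6 in², x = 3.4 in, Ī = 0.021333 in⁴.
Top flange (beyond web): 3.2 × 0.3, A = 0.96 in², x = 5.2 in, Ī = 0.8192 in⁴.
Bottom flange (beyond web): 3.2 × 0.3, A = 0.96 in², x = 1.6 in, Ī = 0.8192 in⁴.
Centroid: x̄ = ΣA·x / ΣA = 3.4 in.
Transfer each piece to the centroidal y-axis using Ī + A·d² with d = x − 3.4:
  web: d = 0 in → contributes +0.021333 in⁴
  top flange (beyond web): d = 1.8 in → contributes +3.9296 in⁴
  bottom flange (beyond web): d = -1.8 in → contributes +3.9296 in⁴
Total I = 7.8805 in⁴.

Iy ≈ 7.88 in⁴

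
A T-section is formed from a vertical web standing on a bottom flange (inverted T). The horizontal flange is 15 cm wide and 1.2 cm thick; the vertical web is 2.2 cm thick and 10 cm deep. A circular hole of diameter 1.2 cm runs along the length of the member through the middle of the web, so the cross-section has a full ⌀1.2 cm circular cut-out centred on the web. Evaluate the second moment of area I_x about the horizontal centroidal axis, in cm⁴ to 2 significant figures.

I_x ≈ 490 cm⁴

Split into non-overlapping primitives; take the origin at the lower-left of the bounding box.
Flange: 15 × 1.2, A = 18 cm², y = 0.6 cm, Ī = 2.16 cm⁴.
Web: 2.2 × 10, A = 22 cm², y = 6.2 cm, Ī = 183.3 cm⁴.
Hole (subtracted): ⌀1.2, A = 1.131 cm², y = 6.2 cm, Ī = 0.1018 cm⁴.
Centroid: ȳ = ΣA·y / ΣA = 3.607 cm.
Transfer each piece to the horizontal centroidal axis using Ī + A·d² with d = y − 3.607:
  flange: d = -3.007 cm → contributes +164.9 cm⁴
  web: d = 2.593 cm → contributes +331.3 cm⁴
  hole: d = 2.593 cm → contributes −7.708 cm⁴
Total I = 488.5 cm⁴.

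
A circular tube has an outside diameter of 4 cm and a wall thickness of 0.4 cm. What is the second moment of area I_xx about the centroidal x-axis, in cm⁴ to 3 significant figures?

Split into non-overlapping primitives; take the origin at the lower-left of the bounding box.
Outer circle: ⌀4, A = 12.566 cm², y = 2 cm, Ī = 12.566 cm⁴.
Bore (subtracted): ⌀3.2, A = 8.0425 cm², y = 2 cm, Ī = 5.1472 cm⁴.
By symmetry the centroid is at mid-height, ȳ = 2 cm.
All pieces are centred on the centroidal x-axis, so I = ΣĪ (holes subtracted) = 7.4192 cm⁴.

I_xx ≈ 7.42 cm⁴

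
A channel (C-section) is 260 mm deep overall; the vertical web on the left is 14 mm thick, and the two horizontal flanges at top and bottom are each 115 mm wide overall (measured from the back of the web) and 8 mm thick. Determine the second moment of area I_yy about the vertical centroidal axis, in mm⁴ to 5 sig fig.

I_yy ≈ 5.1334 × 10⁶ mm⁴

Break the section into simple shapes (no overlaps), measuring from the bottom-left corner of the bounding box.
Web: 14 × 260, A = 3 640 mm², x = 7 mm, Ī = 59453.33 mm⁴.
Top flange (beyond web): 101 × 8, A = 808 mm², x = 64.5 mm, Ī = 686867.3 mm⁴.
Bottom flange (beyond web): 101 × 8, A = 808 mm², x = 64.5 mm, Ī = 686867.3 mm⁴.
Centroid: x̄ = ΣA·x / ΣA = 24.67884 mm.
Transfer each piece to the vertical centroidal axis using Ī + A·d² with d = x − 24.67884:
  web: d = -17.67884 mm → contributes +1 197 104 mm⁴
  top flange (beyond web): d = 39.82116 mm → contributes +1 968 133 mm⁴
  bottom flange (beyond web): d = 39.82116 mm → contributes +1 968 133 mm⁴
Total I = 5 133 370 mm⁴.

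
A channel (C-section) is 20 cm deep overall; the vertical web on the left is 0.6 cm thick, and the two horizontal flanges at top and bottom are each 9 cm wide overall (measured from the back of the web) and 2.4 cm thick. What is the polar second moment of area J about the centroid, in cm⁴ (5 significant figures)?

Treat the section as a set of non-overlapping primitives; coordinates are from the bounding-box lower-left.
Web: 0.6 × 20, A = 12 cm², y = 10 cm, Ī = 400 cm⁴.
Top flange (beyond web): 8.4 × 2.4, A = 20.16 cm², y = 18.8 cm, Ī = 9.6768 cm⁴.
Bottom flange (beyond web): 8.4 × 2.4, A = 20.16 cm², y = 1.2 cm, Ī = 9.6768 cm⁴.
By symmetry the centroid is at mid-height, ȳ = 10 cm.
Transfer each piece to the centroidal x-axis using Ī + A·d² with d = y − 10:
  web: d = 0 cm → contributes +400 cm⁴
  top flange (beyond web): d = 8.8 cm → contributes +1570.867 cm⁴
  bottom flange (beyond web): d = -8.8 cm → contributes +1570.867 cm⁴
Total I = 3541.734 cm⁴.
For the y-axis: x̄ = 3.76789 cm.
Repeating about the centroidal y-axis gives I_y = 424.7077 cm⁴.
Polar second moment: J = I_x + I_y = 3966.442 cm⁴.

J ≈ 3966.4 cm⁴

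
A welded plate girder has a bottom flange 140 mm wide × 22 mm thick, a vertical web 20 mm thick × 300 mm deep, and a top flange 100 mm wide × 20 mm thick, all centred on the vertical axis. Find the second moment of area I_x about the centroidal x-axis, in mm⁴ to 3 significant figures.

Decompose the section into non-overlapping parts with the origin at the bottom-left of its bounding rectangle.
Bottom plate: 140 × 22, A = 3 080 mm², y = 11 mm, Ī = 124 227 mm⁴.
Web plate: 20 × 300, A = 6 000 mm², y = 172 mm, Ī = 45 000 000 mm⁴.
Top plate: 100 × 20, A = 2 000 mm², y = 332 mm, Ī = 66 667 mm⁴.
Centroid: ȳ = ΣA·y / ΣA = 156.13 mm.
Transfer each piece to the centroidal x-axis using Ī + A·d² with d = y − 156.13:
  bottom plate: d = -145.13 mm → contributes +64 994 135 mm⁴
  web plate: d = 15.874 mm → contributes +46 511 836 mm⁴
  top plate: d = 175.87 mm → contributes +61 929 746 mm⁴
Total I = 173 435 716 mm⁴.

I_x ≈ 1.73 × 10⁸ mm⁴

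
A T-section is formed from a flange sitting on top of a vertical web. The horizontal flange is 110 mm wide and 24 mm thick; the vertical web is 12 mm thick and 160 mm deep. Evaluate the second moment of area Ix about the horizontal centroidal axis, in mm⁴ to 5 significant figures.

Ix ≈ 1.3631 × 10⁷ mm⁴

Decompose the section into non-overlapping parts with the origin at the bottom-left of its bounding rectangle.
Flange: 110 × 24, A = 2 640 mm², y = 172 mm, Ī = 126 720 mm⁴.
Web: 12 × 160, A = 1 920 mm², y = 80 mm, Ī = 4 096 000 mm⁴.
Centroid: ȳ = ΣA·y / ΣA = 133.2632 mm.
Transfer each piece to the horizontal centroidal axis using Ī + A·d² with d = y − 133.2632:
  flange: d = 38.73684 mm → contributes +4 088 153 mm⁴
  web: d = -53.26316 mm → contributes +9 542 971 mm⁴
Total I = 13 631 124 mm⁴.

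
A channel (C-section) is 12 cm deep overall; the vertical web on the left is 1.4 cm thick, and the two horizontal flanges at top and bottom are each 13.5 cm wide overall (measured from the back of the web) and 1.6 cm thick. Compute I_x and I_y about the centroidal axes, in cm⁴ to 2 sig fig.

Decompose the section into non-overlapping parts with the origin at the bottom-left of its bounding rectangle.
Web: 1.4 × 12, A = 16.8 cm², y = 6 cm, Ī = 201.6 cm⁴.
Top flange (beyond web): 12.1 × 1.6, A = 19.36 cm², y = 11.2 cm, Ī = 4.13 cm⁴.
Bottom flange (beyond web): 12.1 × 1.6, A = 19.36 cm², y = 0.8 cm, Ī = 4.13 cm⁴.
By symmetry the centroid is at mid-height, ȳ = 6 cm.
Transfer each piece to the centroidal x-axis using Ī + A·d² with d = y − 6:
  web: d = 0 cm → contributes +201.6 cm⁴
  top flange (beyond web): d = 5.2 cm → contributes +527.6 cm⁴
  bottom flange (beyond web): d = -5.2 cm → contributes +527.6 cm⁴
Total I = 1 257 cm⁴.
For the y-axis: x̄ = 5.407 cm.
Repeating about the centroidal y-axis gives I_y = 1 009 cm⁴.

I_x ≈ 1300 cm⁴, I_y ≈ 1000 cm⁴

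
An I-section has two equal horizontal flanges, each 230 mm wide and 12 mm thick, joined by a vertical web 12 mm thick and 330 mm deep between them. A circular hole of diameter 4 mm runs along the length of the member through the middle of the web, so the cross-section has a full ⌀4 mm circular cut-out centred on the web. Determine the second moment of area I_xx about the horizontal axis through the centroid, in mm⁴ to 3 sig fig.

Break the section into simple shapes (no overlaps), measuring from the bottom-left corner of the bounding box.
Bottom flange: 230 × 12, A = 2 760 mm², y = 6 mm, Ī = 33 120 mm⁴.
Web: 12 × 330, A = 3 960 mm², y = 177 mm, Ī = 35 937 000 mm⁴.
Top flange: 230 × 12, A = 2 760 mm², y = 348 mm, Ī = 33 120 mm⁴.
Hole (subtracted): ⌀4, A = 12.566 mm², y = 177 mm, Ī = 12.566 mm⁴.
By symmetry the centroid is at mid-height, ȳ = 177 mm.
Transfer each piece to the horizontal axis through the centroid using Ī + A·d² with d = y − 177:
  bottom flange: d = -171 mm → contributes +80 738 280 mm⁴
  web: d = 0 mm → contributes +35 937 000 mm⁴
  top flange: d = 171 mm → contributes +80 738 280 mm⁴
  hole: d = 0 mm → contributes −12.566 mm⁴
Total I = 197 413 547 mm⁴.

I_xx ≈ 1.97 × 10⁸ mm⁴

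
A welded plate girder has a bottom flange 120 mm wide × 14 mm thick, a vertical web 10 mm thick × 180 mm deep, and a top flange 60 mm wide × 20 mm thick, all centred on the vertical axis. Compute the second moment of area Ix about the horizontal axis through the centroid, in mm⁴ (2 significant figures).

Ix ≈ 3.2 × 10⁷ mm⁴

Split into non-overlapping primitives; take the origin at the lower-left of the bounding box.
Bottom plate: 120 × 14, A = 1 680 mm², y = 7 mm, Ī = 27 440 mm⁴.
Web plate: 10 × 180, A = 1 800 mm², y = 104 mm, Ī = 4 860 000 mm⁴.
Top plate: 60 × 20, A = 1 200 mm², y = 204 mm, Ī = 40 000 mm⁴.
Centroid: ȳ = ΣA·y / ΣA = 94.82 mm.
Transfer each piece to the horizontal axis through the centroid using Ī + A·d² with d = y − 94.82:
  bottom plate: d = -87.82 mm → contributes +12 984 343 mm⁴
  web plate: d = 9.179 mm → contributes +5 011 673 mm⁴
  top plate: d = 109.2 mm → contributes +14 344 193 mm⁴
Total I = 32 340 209 mm⁴.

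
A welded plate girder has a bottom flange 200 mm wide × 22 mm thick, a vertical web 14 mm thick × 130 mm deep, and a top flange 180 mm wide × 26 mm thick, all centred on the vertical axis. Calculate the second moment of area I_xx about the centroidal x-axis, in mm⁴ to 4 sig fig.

I_xx ≈ 5.681 × 10⁷ mm⁴

Split into non-overlapping primitives; take the origin at the lower-left of the bounding box.
Bottom plate: 200 × 22, A = 4 400 mm², y = 11 mm, Ī = 177 467 mm⁴.
Web plate: 14 × 130, A = 1 820 mm², y = 87 mm, Ī = 2 563 167 mm⁴.
Top plate: 180 × 26, A = 4 680 mm², y = 165 mm, Ī = 263 640 mm⁴.
Centroid: ȳ = ΣA·y / ΣA = 89.811 mm.
Transfer each piece to the centroidal x-axis using Ī + A·d² with d = y − 89.811:
  bottom plate: d = -78.811 mm → contributes +27 506 637 mm⁴
  web plate: d = -2.81101 mm → contributes +2 577 548 mm⁴
  top plate: d = 75.189 mm → contributes +26 721 479 mm⁴
Total I = 56 805 664 mm⁴.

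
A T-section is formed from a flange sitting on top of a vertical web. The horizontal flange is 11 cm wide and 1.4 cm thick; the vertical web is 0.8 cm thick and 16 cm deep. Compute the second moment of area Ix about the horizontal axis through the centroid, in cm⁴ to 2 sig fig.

Decompose the section into non-overlapping parts with the origin at the bottom-left of its bounding rectangle.
Flange: 11 × 1.4, A = 15.4 cm², y = 16.7 cm, Ī = 2.515 cm⁴.
Web: 0.8 × 16, A = 12.8 cm², y = 8 cm, Ī = 273.1 cm⁴.
Centroid: ȳ = ΣA·y / ΣA = 12.75 cm.
Transfer each piece to the horizontal axis through the centroid using Ī + A·d² with d = y − 12.75:
  flange: d = 3.949 cm → contributes +242.7 cm⁴
  web: d = -4.751 cm → contributes +562 cm⁴
Total I = 804.7 cm⁴.

Ix ≈ 800 cm⁴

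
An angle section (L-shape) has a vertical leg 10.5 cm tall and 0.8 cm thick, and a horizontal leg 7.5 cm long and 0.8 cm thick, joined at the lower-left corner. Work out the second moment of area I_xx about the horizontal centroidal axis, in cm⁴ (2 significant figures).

I_xx ≈ 150 cm⁴

Break the section into simple shapes (no overlaps), measuring from the bottom-left corner of the bounding box.
Vertical leg: 0.8 × 10.5, A = 8.4 cm², y = 5.25 cm, Ī = 77.18 cm⁴.
Horizontal leg (remainder): 6.7 × 0.8, A = 5.36 cm², y = 0.4 cm, Ī = 0.2859 cm⁴.
Centroid: ȳ = ΣA·y / ΣA = 3.361 cm.
Transfer each piece to the horizontal centroidal axis using Ī + A·d² with d = y − 3.361:
  vertical leg: d = 1.889 cm → contributes +107.2 cm⁴
  horizontal leg (remainder): d = -2.961 cm → contributes +47.27 cm⁴
Total I = 154.4 cm⁴.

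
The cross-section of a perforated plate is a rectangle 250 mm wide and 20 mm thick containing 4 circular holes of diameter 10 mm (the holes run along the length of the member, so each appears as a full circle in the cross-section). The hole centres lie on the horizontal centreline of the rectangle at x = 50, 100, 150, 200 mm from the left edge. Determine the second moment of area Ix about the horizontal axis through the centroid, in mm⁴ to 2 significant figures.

Break the section into simple shapes (no overlaps), measuring from the bottom-left corner of the bounding box.
Plate: 250 × 20, A = 5 000 mm², y = 10 mm, Ī = 166 667 mm⁴.
Hole 1 (subtracted): ⌀10, A = 78.54 mm², y = 10 mm, Ī = 490.9 mm⁴.
Hole 2 (subtracted): ⌀10, A = 78.54 mm², y = 10 mm, Ī = 490.9 mm⁴.
Hole 3 (subtracted): ⌀10, A = 78.54 mm², y = 10 mm, Ī = 490.9 mm⁴.
Hole 4 (subtracted): ⌀10, A = 78.54 mm², y = 10 mm, Ī = 490.9 mm⁴.
By symmetry the centroid is at mid-height, ȳ = 10 mm.
All pieces are centred on the horizontal axis through the centroid, so I = ΣĪ (holes subtracted) = 164 703 mm⁴.

Ix ≈ 1.6 × 10⁵ mm⁴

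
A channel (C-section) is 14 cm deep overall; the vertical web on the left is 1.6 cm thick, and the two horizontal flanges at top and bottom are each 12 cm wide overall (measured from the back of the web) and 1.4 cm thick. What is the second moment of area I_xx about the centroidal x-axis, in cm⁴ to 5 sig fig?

Decompose the section into non-overlapping parts with the origin at the bottom-left of its bounding rectangle.
Web: 1.6 × 14, A = 22.4 cm², y = 7 cm, Ī = 365.8667 cm⁴.
Top flange (beyond web): 10.4 × 1.4, A = 14.56 cm², y = 13.3 cm, Ī = 2.378133 cm⁴.
Bottom flange (beyond web): 10.4 × 1.4, A = 14.56 cm², y = 0.7 cm, Ī = 2.378133 cm⁴.
By symmetry the centroid is at mid-height, ȳ = 7 cm.
Transfer each piece to the centroidal x-axis using Ī + A·d² with d = y − 7:
  web: d = 0 cm → contributes +365.8667 cm⁴
  top flange (beyond web): d = 6.3 cm → contributes +580.2645 cm⁴
  bottom flange (beyond web): d = -6.3 cm → contributes +580.2645 cm⁴
Total I = 1526.396 cm⁴.

I_xx ≈ 1526.4 cm⁴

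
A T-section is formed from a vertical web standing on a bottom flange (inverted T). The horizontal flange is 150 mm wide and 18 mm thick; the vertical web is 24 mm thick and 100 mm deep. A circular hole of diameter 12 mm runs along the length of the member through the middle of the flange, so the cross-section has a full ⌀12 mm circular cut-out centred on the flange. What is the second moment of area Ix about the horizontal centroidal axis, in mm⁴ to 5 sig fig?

Ix ≈ 6.4056 × 10⁶ mm⁴

Split into non-overlapping primitives; take the origin at the lower-left of the bounding box.
Flange: 150 × 18, A = 2 700 mm², y = 9 mm, Ī = 72 900 mm⁴.
Web: 24 × 100, A = 2 400 mm², y = 68 mm, Ī = 2 000 000 mm⁴.
Hole (subtracted): ⌀12, A = 113.0973 mm², y = 9 mm, Ī = 1017.876 mm⁴.
Centroid: ȳ = ΣA·y / ΣA = 37.39438 mm.
Transfer each piece to the horizontal centroidal axis using Ī + A·d² with d = y − 37.39438:
  flange: d = -28.39438 mm → contributes +2 249 750 mm⁴
  web: d = 30.60562 mm → contributes +4 248 090 mm⁴
  hole: d = -28.39438 mm → contributes −92201.55 mm⁴
Total I = 6 405 638 mm⁴.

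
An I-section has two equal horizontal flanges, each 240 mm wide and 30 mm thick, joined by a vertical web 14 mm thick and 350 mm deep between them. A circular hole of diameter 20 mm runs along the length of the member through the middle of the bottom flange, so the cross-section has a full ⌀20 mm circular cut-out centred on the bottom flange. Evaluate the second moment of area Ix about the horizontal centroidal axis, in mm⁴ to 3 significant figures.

Ix ≈ 5.59 × 10⁸ mm⁴

Split into non-overlapping primitives; take the origin at the lower-left of the bounding box.
Bottom flange: 240 × 30, A = 7 200 mm², y = 15 mm, Ī = 540 000 mm⁴.
Web: 14 × 350, A = 4 900 mm², y = 205 mm, Ī = 50 020 833 mm⁴.
Top flange: 240 × 30, A = 7 200 mm², y = 395 mm, Ī = 540 000 mm⁴.
Hole (subtracted): ⌀20, A = 314.16 mm², y = 15 mm, Ī = 7 854 mm⁴.
Centroid: ȳ = ΣA·y / ΣA = 208.14 mm.
Transfer each piece to the horizontal centroidal axis using Ī + A·d² with d = y − 208.14:
  bottom flange: d = -193.14 mm → contributes +269 132 975 mm⁴
  web: d = -3.1439 mm → contributes +50 069 267 mm⁴
  top flange: d = 186.86 mm → contributes +251 929 359 mm⁴
  hole: d = -193.14 mm → contributes −11 727 433 mm⁴
Total I = 559 404 168 mm⁴.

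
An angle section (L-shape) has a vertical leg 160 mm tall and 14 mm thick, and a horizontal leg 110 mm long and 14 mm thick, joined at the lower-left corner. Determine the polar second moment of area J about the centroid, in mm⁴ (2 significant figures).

Decompose the section into non-overlapping parts with the origin at the bottom-left of its bounding rectangle.
Vertical leg: 14 × 160, A = 2 240 mm², y = 80 mm, Ī = 4 778 667 mm⁴.
Horizontal leg (remainder): 96 × 14, A = 1 344 mm², y = 7 mm, Ī = 21 952 mm⁴.
Centroid: ȳ = ΣA·y / ΣA = 52.63 mm.
Transfer each piece to the centroidal x-axis using Ī + A·d² with d = y − 52.63:
  vertical leg: d = 27.38 mm → contributes +6 457 302 mm⁴
  horizontal leg (remainder): d = -45.63 mm → contributes +2 819 677 mm⁴
Total I = 9 276 979 mm⁴.
For the y-axis: x̄ = 27.63 mm.
Repeating about the centroidal y-axis gives I_y = 3 609 779 mm⁴.
Polar second moment: J = I_x + I_y = 12 886 757 mm⁴.

J ≈ 1.3 × 10⁷ mm⁴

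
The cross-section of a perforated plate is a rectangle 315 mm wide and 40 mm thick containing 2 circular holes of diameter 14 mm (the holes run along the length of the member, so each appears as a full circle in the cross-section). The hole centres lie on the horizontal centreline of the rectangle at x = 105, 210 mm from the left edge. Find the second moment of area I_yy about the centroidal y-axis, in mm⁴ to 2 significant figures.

Split into non-overlapping primitives; take the origin at the lower-left of the bounding box.
Plate: 315 × 40, A = 12 600 mm², x = 157.5 mm, Ī = 104 186 250 mm⁴.
Hole 1 (subtracted): ⌀14, A = 153.9 mm², x = 105 mm, Ī = 1 886 mm⁴.
Hole 2 (subtracted): ⌀14, A = 153.9 mm², x = 210 mm, Ī = 1 886 mm⁴.
By symmetry the centroid is at mid-width, x̄ = 157.5 mm.
Transfer each piece to the centroidal y-axis using Ī + A·d² with d = x − 157.5:
  plate: d = 0 mm → contributes +104 186 250 mm⁴
  hole 1: d = -52.5 mm → contributes −426 177 mm⁴
  hole 2: d = 52.5 mm → contributes −426 177 mm⁴
Total I = 103 333 895 mm⁴.

I_yy ≈ 1.0 × 10⁸ mm⁴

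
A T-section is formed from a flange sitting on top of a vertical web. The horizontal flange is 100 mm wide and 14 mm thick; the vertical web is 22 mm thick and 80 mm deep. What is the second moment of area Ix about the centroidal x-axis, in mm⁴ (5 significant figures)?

Ix ≈ 2.6840 × 10⁶ mm⁴

Break the section into simple shapes (no overlaps), measuring from the bottom-left corner of the bounding box.
Flange: 100 × 14, A = 1 400 mm², y = 87 mm, Ī = 22866.67 mm⁴.
Web: 22 × 80, A = 1 760 mm², y = 40 mm, Ī = 938666.7 mm⁴.
Centroid: ȳ = ΣA·y / ΣA = 60.82278 mm.
Transfer each piece to the centroidal x-axis using Ī + A·d² with d = y − 60.82278:
  flange: d = 26.17722 mm → contributes +982211.9 mm⁴
  web: d = -20.82278 mm → contributes +1 701 782 mm⁴
Total I = 2 683 994 mm⁴.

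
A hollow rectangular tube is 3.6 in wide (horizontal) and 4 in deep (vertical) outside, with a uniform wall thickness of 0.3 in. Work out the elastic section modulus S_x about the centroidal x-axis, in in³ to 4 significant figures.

Break the section into simple shapes (no overlaps), measuring from the bottom-left corner of the bounding box.
Outer rectangle: 3.6 × 4, A = 14.4 in², y = 2 in, Ī = 19.2 in⁴.
Inner void (subtracted): 3 × 3.4, A = 10.2 in², y = 2 in, Ī = 9.826 in⁴.
By symmetry the centroid is at mid-height, ȳ = 2 in.
All pieces are centred on the centroidal x-axis, so I = ΣĪ (holes subtracted) = 9.374 in⁴.
Extreme fibre distance c = 2 in; S = I/c = 4.687 in³.

S_x ≈ 4.687 in³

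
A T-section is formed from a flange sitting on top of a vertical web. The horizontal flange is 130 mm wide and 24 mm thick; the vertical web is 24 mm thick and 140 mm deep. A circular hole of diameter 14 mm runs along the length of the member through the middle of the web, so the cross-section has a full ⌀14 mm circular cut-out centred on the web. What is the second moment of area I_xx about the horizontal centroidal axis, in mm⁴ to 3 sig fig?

I_xx ≈ 1.63 × 10⁷ mm⁴

Break the section into simple shapes (no overlaps), measuring from the bottom-left corner of the bounding box.
Flange: 130 × 24, A = 3 120 mm², y = 152 mm, Ī = 149 760 mm⁴.
Web: 24 × 140, A = 3 360 mm², y = 70 mm, Ī = 5 488 000 mm⁴.
Hole (subtracted): ⌀14, A = 153.94 mm², y = 70 mm, Ī = 1885.7 mm⁴.
Centroid: ȳ = ΣA·y / ΣA = 110.44 mm.
Transfer each piece to the horizontal centroidal axis using Ī + A·d² with d = y − 110.44:
  flange: d = 41.558 mm → contributes +5 538 153 mm⁴
  web: d = -40.442 mm → contributes +10 983 526 mm⁴
  hole: d = -40.442 mm → contributes −253 663 mm⁴
Total I = 16 268 016 mm⁴.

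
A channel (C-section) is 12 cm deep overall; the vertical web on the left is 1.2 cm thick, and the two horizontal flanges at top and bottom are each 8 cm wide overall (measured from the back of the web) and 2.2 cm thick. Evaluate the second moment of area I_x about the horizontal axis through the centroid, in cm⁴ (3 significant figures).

I_x ≈ 903 cm⁴

Split into non-overlapping primitives; take the origin at the lower-left of the bounding box.
Web: 1.2 × 12, A = 14.4 cm², y = 6 cm, Ī = 172.8 cm⁴.
Top flange (beyond web): 6.8 × 2.2, A = 14.96 cm², y = 10.9 cm, Ī = 6.0339 cm⁴.
Bottom flange (beyond web): 6.8 × 2.2, A = 14.96 cm², y = 1.1 cm, Ī = 6.0339 cm⁴.
By symmetry the centroid is at mid-height, ȳ = 6 cm.
Transfer each piece to the horizontal axis through the centroid using Ī + A·d² with d = y − 6:
  web: d = 0 cm → contributes +172.8 cm⁴
  top flange (beyond web): d = 4.9 cm → contributes +365.22 cm⁴
  bottom flange (beyond web): d = -4.9 cm → contributes +365.22 cm⁴
Total I = 903.25 cm⁴.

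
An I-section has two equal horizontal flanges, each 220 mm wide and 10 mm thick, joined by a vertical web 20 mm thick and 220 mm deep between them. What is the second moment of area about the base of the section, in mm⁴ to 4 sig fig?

Break the section into simple shapes (no overlaps), measuring from the bottom-left corner of the bounding box.
Bottom flange: 220 × 10, A = 2 200 mm², y = 5 mm, Ī = 18333.3 mm⁴.
Web: 20 × 220, A = 4 400 mm², y = 120 mm, Ī = 17 746 667 mm⁴.
Top flange: 220 × 10, A = 2 200 mm², y = 235 mm, Ī = 18333.3 mm⁴.
Transfer each piece to a horizontal axis along the bottom face using Ī + A·d² with d = y − 0:
  bottom flange: d = 5 mm → contributes +73333.3 mm⁴
  web: d = 120 mm → contributes +81 106 667 mm⁴
  top flange: d = 235 mm → contributes +121 513 333 mm⁴
Total I = 202 693 333 mm⁴.

I_base ≈ 2.027 × 10⁸ mm⁴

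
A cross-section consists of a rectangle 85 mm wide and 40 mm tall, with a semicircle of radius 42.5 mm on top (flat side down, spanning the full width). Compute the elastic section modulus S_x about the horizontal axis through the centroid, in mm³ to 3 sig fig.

Treat the section as a set of non-overlapping primitives; coordinates are from the bounding-box lower-left.
Rectangular body: 85 × 40, A = 3 400 mm², y = 20 mm, Ī = 453 333 mm⁴.
Semicircular cap: semicircle r = 42.5, A = 2837.3 mm², y = 58.038 mm, Ī = 358 086 mm⁴.
Centroid: ȳ = ΣA·y / ΣA = 37.303 mm.
Transfer each piece to the horizontal axis through the centroid using Ī + A·d² with d = y − 37.303:
  rectangular body: d = -17.303 mm → contributes +1 471 252 mm⁴
  semicircular cap: d = 20.735 mm → contributes +1 577 903 mm⁴
Total I = 3 049 155 mm⁴.
Extreme fibre distance c = 45.197 mm; S = I/c = 67 463 mm³.

S_x ≈ 6.75 × 10⁴ mm³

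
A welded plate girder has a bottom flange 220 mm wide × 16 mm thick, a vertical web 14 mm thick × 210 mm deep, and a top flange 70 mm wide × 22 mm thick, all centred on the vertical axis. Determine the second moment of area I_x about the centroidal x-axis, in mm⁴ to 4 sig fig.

Decompose the section into non-overlapping parts with the origin at the bottom-left of its bounding rectangle.
Bottom plate: 220 × 16, A = 3 520 mm², y = 8 mm, Ī = 75093.3 mm⁴.
Web plate: 14 × 210, A = 2 940 mm², y = 121 mm, Ī = 10 804 500 mm⁴.
Top plate: 70 × 22, A = 1 540 mm², y = 237 mm, Ī = 62113.3 mm⁴.
Centroid: ȳ = ΣA·y / ΣA = 93.61 mm.
Transfer each piece to the centroidal x-axis using Ī + A·d² with d = y − 93.61:
  bottom plate: d = -85.61 mm → contributes +25 873 427 mm⁴
  web plate: d = 27.39 mm → contributes +13 010 124 mm⁴
  top plate: d = 143.39 mm → contributes +31 725 579 mm⁴
Total I = 70 609 130 mm⁴.

I_x ≈ 7.061 × 10⁷ mm⁴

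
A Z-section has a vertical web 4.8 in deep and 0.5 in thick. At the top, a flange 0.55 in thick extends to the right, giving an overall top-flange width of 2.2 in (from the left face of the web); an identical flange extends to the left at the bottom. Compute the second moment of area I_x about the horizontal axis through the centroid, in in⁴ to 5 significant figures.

I_x ≈ 13.099 in⁴

Break the section into simple shapes (no overlaps), measuring from the bottom-left corner of the bounding box.
Web: 0.5 × 4.8, A = 2.4 in², y = 2.4 in, Ī = 4.608 in⁴.
Top flange (beyond web): 1.7 × 0.55, A = 0.935 in², y = 4.525 in, Ī = 0.02356979 in⁴.
Bottom flange (beyond web): 1.7 × 0.55, A = 0.935 in², y = 0.275 in, Ī = 0.02356979 in⁴.
Centroid: ȳ = ΣA·y / ΣA = 2.4 in.
Transfer each piece to the horizontal axis through the centroid using Ī + A·d² with d = y − 2.4:
  web: d = 0 in → contributes +4.608 in⁴
  top flange (beyond web): d = 2.125 in → contributes +4.245679 in⁴
  bottom flange (beyond web): d = -2.125 in → contributes +4.245679 in⁴
Total I = 13.09936 in⁴.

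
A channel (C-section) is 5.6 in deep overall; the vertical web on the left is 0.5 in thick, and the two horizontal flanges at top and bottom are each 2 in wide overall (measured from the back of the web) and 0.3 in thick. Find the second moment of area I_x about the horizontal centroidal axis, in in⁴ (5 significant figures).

I_x ≈ 13.644 in⁴

Break the section into simple shapes (no overlaps), measuring from the bottom-left corner of the bounding box.
Web: 0.5 × 5.6, A = 2.8 in², y = 2.8 in, Ī = 7.317333 in⁴.
Top flange (beyond web): 1.5 × 0.3, A = 0.45 in², y = 5.45 in, Ī = 0.003375 in⁴.
Bottom flange (beyond web): 1.5 × 0.3, A = 0.45 in², y = 0.15 in, Ī = 0.003375 in⁴.
By symmetry the centroid is at mid-height, ȳ = 2.8 in.
Transfer each piece to the horizontal centroidal axis using Ī + A·d² with d = y − 2.8:
  web: d = 0 in → contributes +7.317333 in⁴
  top flange (beyond web): d = 2.65 in → contributes +3.1635 in⁴
  bottom flange (beyond web): d = -2.65 in → contributes +3.1635 in⁴
Total I = 13.64433 in⁴.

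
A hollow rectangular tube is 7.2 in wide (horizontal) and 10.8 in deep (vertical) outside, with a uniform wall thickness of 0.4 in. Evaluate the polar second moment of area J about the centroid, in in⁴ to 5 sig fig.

J ≈ 339.96 in⁴

Break the section into simple shapes (no overlaps), measuring from the bottom-left corner of the bounding box.
Outer rectangle: 7.2 × 10.8, A = 77.76 in², y = 5.4 in, Ī = 755.8272 in⁴.
Inner void (subtracted): 6.4 × 10, A = 64 in², y = 5.4 in, Ī = 533.3333 in⁴.
By symmetry the centroid is at mid-height, ȳ = 5.4 in.
All pieces are centred on the centroidal x-axis, so I = ΣĪ (holes subtracted) = 222.4939 in⁴.
Repeating about the centroidal y-axis gives I_y = 117.4699 in⁴.
Polar second moment: J = I_x + I_y = 339.9637 in⁴.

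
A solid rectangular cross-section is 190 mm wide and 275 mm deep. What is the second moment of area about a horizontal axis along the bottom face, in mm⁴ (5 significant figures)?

The section: 190 × 275, A = 52 250 mm², y = 137.5 mm, Ī = 329 283 854 mm⁴.
Transfer it to a horizontal axis along the bottom face using Ī + A·d² with d = y − 0:
  the section: d = 137.5 mm → contributes +1 317 135 417 mm⁴
Total I = 1 317 135 417 mm⁴.

I_base ≈ 1.3171 × 10⁹ mm⁴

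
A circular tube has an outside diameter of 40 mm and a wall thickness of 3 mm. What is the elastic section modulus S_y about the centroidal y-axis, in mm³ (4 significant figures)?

Break the section into simple shapes (no overlaps), measuring from the bottom-left corner of the bounding box.
Outer circle: ⌀40, A = 1256.64 mm², x = 20 mm, Ī = 125 664 mm⁴.
Bore (subtracted): ⌀34, A = 907.92 mm², x = 20 mm, Ī = 65597.2 mm⁴.
By symmetry the centroid is at mid-width, x̄ = 20 mm.
All pieces are centred on the centroidal y-axis, so I = ΣĪ (holes subtracted) = 60066.5 mm⁴.
Extreme fibre distance c = 20 mm; S = I/c = 3003.32 mm³.

S_y ≈ 3003 mm³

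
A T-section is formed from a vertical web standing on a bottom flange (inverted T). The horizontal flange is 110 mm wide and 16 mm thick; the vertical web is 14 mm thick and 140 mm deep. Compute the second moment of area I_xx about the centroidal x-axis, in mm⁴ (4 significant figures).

I_xx ≈ 8.881 × 10⁶ mm⁴

Treat the section as a set of non-overlapping primitives; coordinates are from the bounding-box lower-left.
Flange: 110 × 16, A = 1 760 mm², y = 8 mm, Ī = 37546.7 mm⁴.
Web: 14 × 140, A = 1 960 mm², y = 86 mm, Ī = 3 201 333 mm⁴.
Centroid: ȳ = ΣA·y / ΣA = 49.0968 mm.
Transfer each piece to the centroidal x-axis using Ī + A·d² with d = y − 49.0968:
  flange: d = -41.0968 mm → contributes +3 010 090 mm⁴
  web: d = 36.9032 mm → contributes +5 870 556 mm⁴
Total I = 8 880 645 mm⁴.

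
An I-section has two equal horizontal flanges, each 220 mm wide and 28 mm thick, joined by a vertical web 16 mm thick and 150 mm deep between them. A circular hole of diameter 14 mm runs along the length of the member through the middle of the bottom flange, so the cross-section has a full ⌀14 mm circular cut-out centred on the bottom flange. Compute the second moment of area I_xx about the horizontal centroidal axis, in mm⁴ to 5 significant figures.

Split into non-overlapping primitives; take the origin at the lower-left of the bounding box.
Bottom flange: 220 × 28, A = 6 160 mm², y = 14 mm, Ī = 402453.3 mm⁴.
Web: 16 × 150, A = 2 400 mm², y = 103 mm, Ī = 4 500 000 mm⁴.
Top flange: 220 × 28, A = 6 160 mm², y = 192 mm, Ī = 402453.3 mm⁴.
Hole (subtracted): ⌀14, A = 153.938 mm², y = 14 mm, Ī = 1885.741 mm⁴.
Centroid: ȳ = ΣA·y / ΣA = 103.9406 mm.
Transfer each piece to the horizontal centroidal axis using Ī + A·d² with d = y − 103.9406:
  bottom flange: d = -89.94058 mm → contributes +50 232 586 mm⁴
  web: d = -0.9405758 mm → contributes +4 502 123 mm⁴
  top flange: d = 88.05942 mm → contributes +48 169 940 mm⁴
  hole: d = -89.94058 mm → contributes −1 247 138 mm⁴
Total I = 101 657 511 mm⁴.

I_xx ≈ 1.0166 × 10⁸ mm⁴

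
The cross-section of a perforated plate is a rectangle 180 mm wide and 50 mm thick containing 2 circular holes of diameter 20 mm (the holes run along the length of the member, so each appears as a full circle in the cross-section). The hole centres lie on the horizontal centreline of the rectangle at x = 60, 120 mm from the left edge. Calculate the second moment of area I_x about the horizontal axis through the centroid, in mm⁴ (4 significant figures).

I_x ≈ 1.859 × 10⁶ mm⁴

Split into non-overlapping primitives; take the origin at the lower-left of the bounding box.
Plate: 180 × 50, A = 9 000 mm², y = 25 mm, Ī = 1 875 000 mm⁴.
Hole 1 (subtracted): ⌀20, A = 314.159 mm², y = 25 mm, Ī = 7853.98 mm⁴.
Hole 2 (subtracted): ⌀20, A = 314.159 mm², y = 25 mm, Ī = 7853.98 mm⁴.
By symmetry the centroid is at mid-height, ȳ = 25 mm.
All pieces are centred on the horizontal axis through the centroid, so I = ΣĪ (holes subtracted) = 1 859 292 mm⁴.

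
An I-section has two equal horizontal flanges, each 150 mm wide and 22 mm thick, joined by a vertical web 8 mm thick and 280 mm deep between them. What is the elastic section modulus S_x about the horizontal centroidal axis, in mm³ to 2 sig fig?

Treat the section as a set of non-overlapping primitives; coordinates are from the bounding-box lower-left.
Bottom flange: 150 × 22, A = 3 300 mm², y = 11 mm, Ī = 133 100 mm⁴.
Web: 8 × 280, A = 2 240 mm², y = 162 mm, Ī = 14 634 667 mm⁴.
Top flange: 150 × 22, A = 3 300 mm², y = 313 mm, Ī = 133 100 mm⁴.
By symmetry the centroid is at mid-height, ȳ = 162 mm.
Transfer each piece to the horizontal centroidal axis using Ī + A·d² with d = y − 162:
  bottom flange: d = -151 mm → contributes +75 376 400 mm⁴
  web: d = 0 mm → contributes +14 634 667 mm⁴
  top flange: d = 151 mm → contributes +75 376 400 mm⁴
Total I = 165 387 467 mm⁴.
Extreme fibre distance c = 162 mm; S = I/c = 1 020 910 mm³.

S_x ≈ 1.0 × 10⁶ mm³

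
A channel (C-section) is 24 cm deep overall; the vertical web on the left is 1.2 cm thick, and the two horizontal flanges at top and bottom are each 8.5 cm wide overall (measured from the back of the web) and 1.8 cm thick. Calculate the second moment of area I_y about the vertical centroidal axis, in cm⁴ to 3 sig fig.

I_y ≈ 368 cm⁴

Split into non-overlapping primitives; take the origin at the lower-left of the bounding box.
Web: 1.2 × 24, A = 28.8 cm², x = 0.6 cm, Ī = 3.456 cm⁴.
Top flange (beyond web): 7.3 × 1.8, A = 13.14 cm², x = 4.85 cm, Ī = 58.353 cm⁴.
Bottom flange (beyond web): 7.3 × 1.8, A = 13.14 cm², x = 4.85 cm, Ī = 58.353 cm⁴.
Centroid: x̄ = ΣA·x / ΣA = 2.6278 cm.
Transfer each piece to the vertical centroidal axis using Ī + A·d² with d = x − 2.6278:
  web: d = -2.0278 cm → contributes +121.88 cm⁴
  top flange (beyond web): d = 2.2222 cm → contributes +123.24 cm⁴
  bottom flange (beyond web): d = 2.2222 cm → contributes +123.24 cm⁴
Total I = 368.36 cm⁴.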